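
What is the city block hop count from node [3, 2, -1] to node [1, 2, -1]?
2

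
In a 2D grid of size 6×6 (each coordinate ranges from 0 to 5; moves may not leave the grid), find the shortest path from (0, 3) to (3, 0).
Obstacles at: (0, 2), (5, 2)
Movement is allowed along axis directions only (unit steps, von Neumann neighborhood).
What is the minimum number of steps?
6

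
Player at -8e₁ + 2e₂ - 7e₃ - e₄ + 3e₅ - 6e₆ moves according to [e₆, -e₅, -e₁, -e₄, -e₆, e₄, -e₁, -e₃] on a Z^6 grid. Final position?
(-10, 2, -8, -1, 2, -6)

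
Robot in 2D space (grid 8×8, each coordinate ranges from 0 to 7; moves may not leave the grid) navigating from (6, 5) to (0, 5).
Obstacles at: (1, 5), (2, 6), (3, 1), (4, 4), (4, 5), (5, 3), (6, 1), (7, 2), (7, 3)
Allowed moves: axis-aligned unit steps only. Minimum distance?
10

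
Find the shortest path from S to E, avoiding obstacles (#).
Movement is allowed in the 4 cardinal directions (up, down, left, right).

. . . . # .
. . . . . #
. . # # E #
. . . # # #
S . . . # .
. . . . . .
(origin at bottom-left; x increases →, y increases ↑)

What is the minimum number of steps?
8
(one shortest path: (0, 1) → (1, 1) → (1, 2) → (1, 3) → (1, 4) → (2, 4) → (3, 4) → (4, 4) → (4, 3))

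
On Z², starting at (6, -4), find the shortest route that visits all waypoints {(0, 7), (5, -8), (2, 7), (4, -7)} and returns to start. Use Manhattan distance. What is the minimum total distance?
42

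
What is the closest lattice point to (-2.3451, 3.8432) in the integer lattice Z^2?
(-2, 4)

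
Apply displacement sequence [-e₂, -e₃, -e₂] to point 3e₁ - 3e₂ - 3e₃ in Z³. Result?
(3, -5, -4)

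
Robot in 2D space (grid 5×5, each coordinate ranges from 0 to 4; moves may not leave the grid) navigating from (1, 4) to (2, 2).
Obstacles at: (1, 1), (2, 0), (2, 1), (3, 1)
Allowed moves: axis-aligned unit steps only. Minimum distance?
3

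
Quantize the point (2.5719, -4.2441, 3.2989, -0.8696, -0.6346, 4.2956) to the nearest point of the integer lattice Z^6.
(3, -4, 3, -1, -1, 4)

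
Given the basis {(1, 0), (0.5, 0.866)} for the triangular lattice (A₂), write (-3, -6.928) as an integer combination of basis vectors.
b₁ - 8b₂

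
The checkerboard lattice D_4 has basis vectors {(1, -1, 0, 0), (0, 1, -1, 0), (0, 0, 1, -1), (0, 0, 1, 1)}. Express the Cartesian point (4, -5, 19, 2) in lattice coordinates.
4b₁ - b₂ + 8b₃ + 10b₄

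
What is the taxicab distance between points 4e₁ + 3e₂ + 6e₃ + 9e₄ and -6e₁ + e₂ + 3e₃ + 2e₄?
22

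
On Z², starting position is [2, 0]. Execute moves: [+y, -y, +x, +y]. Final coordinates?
(3, 1)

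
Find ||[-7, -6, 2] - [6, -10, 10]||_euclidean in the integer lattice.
15.7797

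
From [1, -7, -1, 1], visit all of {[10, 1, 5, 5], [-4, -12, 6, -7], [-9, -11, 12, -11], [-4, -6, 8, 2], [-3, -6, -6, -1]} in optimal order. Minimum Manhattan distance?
107
(one optimal route: (1, -7, -1, 1) → (-3, -6, -6, -1) → (-4, -12, 6, -7) → (-9, -11, 12, -11) → (-4, -6, 8, 2) → (10, 1, 5, 5))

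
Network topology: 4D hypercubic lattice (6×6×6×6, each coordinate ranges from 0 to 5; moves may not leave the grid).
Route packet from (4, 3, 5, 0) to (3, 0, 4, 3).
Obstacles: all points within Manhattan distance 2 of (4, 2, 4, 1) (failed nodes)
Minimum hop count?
8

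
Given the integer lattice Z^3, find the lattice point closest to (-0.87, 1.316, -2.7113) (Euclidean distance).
(-1, 1, -3)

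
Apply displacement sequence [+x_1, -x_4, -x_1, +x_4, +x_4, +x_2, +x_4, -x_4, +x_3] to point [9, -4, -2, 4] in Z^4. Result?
(9, -3, -1, 5)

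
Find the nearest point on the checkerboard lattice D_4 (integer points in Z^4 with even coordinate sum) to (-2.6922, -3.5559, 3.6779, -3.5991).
(-3, -3, 4, -4)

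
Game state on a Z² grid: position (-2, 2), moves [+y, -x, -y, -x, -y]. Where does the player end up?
(-4, 1)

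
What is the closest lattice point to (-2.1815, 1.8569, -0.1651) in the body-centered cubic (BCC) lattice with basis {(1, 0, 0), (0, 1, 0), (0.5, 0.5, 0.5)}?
(-2, 2, 0)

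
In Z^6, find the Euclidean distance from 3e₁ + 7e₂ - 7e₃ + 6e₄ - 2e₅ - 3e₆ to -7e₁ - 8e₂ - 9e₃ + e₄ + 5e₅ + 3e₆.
20.9523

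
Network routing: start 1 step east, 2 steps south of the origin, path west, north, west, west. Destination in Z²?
(-2, -1)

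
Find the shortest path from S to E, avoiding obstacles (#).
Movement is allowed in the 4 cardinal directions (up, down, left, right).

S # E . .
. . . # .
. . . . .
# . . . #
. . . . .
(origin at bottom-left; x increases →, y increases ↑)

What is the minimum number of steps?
4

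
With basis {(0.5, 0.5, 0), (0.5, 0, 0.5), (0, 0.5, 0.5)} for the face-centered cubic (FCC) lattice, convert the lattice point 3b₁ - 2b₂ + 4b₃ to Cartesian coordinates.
(0.5, 3.5, 1)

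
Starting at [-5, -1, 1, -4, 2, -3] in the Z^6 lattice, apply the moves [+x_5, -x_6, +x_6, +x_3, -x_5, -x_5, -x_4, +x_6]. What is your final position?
(-5, -1, 2, -5, 1, -2)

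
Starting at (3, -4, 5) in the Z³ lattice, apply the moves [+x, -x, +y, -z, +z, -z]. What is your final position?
(3, -3, 4)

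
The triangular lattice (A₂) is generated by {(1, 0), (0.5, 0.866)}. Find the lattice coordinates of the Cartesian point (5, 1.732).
4b₁ + 2b₂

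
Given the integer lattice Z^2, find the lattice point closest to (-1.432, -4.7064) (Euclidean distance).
(-1, -5)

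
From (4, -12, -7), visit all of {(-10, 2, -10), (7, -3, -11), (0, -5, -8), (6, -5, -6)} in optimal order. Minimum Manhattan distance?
49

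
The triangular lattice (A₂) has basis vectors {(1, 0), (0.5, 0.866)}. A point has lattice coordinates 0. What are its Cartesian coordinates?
(0, 0)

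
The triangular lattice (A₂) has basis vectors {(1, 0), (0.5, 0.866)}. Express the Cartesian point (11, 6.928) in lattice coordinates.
7b₁ + 8b₂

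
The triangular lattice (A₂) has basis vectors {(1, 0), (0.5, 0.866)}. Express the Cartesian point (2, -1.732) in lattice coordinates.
3b₁ - 2b₂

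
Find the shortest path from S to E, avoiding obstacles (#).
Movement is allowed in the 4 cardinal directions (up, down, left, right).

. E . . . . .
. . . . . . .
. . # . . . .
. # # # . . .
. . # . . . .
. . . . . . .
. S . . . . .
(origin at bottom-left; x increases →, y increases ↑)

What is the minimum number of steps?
8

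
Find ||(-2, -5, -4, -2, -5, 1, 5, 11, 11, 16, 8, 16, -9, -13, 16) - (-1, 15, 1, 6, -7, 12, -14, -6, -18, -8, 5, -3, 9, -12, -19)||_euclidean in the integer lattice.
67.838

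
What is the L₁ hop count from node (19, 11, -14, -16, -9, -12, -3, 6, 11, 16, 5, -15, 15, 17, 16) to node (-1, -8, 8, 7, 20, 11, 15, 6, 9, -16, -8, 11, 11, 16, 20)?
236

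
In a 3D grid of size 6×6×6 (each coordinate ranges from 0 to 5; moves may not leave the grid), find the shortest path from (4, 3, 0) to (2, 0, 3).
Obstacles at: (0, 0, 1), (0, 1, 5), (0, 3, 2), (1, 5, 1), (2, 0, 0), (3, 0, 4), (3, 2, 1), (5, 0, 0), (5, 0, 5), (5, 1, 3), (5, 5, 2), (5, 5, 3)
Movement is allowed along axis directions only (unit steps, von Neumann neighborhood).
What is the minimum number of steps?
8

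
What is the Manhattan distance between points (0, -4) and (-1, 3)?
8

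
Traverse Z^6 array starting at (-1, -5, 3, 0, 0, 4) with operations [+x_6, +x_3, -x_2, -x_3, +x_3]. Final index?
(-1, -6, 4, 0, 0, 5)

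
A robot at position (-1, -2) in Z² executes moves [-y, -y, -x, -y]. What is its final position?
(-2, -5)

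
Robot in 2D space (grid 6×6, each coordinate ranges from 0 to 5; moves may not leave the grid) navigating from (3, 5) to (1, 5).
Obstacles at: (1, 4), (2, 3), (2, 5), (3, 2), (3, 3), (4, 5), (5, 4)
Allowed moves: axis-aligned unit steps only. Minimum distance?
14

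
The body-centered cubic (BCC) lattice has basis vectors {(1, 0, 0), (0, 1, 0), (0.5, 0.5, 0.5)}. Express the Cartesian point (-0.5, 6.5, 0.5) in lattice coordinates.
-b₁ + 6b₂ + b₃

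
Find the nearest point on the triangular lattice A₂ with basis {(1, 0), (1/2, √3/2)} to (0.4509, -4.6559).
(0.5, -4.33)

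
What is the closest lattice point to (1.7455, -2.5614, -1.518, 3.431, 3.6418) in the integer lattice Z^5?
(2, -3, -2, 3, 4)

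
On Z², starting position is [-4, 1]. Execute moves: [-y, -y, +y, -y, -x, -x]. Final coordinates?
(-6, -1)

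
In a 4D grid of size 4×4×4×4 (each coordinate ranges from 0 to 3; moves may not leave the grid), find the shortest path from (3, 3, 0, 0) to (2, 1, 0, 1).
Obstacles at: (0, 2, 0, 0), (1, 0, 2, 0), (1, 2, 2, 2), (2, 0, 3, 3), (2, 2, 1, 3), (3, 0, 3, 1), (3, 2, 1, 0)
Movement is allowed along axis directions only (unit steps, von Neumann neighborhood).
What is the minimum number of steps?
4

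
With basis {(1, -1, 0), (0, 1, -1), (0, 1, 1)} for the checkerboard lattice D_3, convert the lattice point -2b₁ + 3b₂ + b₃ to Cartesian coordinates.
(-2, 6, -2)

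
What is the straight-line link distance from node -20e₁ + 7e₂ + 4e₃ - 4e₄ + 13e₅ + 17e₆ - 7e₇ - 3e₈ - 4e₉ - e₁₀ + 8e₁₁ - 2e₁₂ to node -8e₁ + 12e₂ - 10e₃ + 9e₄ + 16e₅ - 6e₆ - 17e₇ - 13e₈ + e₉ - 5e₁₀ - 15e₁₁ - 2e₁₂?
42.9185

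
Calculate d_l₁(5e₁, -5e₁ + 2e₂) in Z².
12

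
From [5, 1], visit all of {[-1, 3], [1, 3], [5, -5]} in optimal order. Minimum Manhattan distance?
20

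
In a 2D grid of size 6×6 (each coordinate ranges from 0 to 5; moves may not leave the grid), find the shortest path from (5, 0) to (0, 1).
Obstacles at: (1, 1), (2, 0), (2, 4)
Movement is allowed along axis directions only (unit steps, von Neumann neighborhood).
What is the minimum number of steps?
8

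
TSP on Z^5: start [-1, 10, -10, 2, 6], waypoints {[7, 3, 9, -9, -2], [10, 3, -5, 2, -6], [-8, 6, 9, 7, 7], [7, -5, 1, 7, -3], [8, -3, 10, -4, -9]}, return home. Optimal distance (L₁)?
188
(one optimal route: (-1, 10, -10, 2, 6) → (10, 3, -5, 2, -6) → (7, -5, 1, 7, -3) → (8, -3, 10, -4, -9) → (7, 3, 9, -9, -2) → (-8, 6, 9, 7, 7) → (-1, 10, -10, 2, 6))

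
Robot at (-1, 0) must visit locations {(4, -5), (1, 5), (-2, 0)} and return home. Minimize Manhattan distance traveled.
32
(one optimal route: (-1, 0) → (4, -5) → (1, 5) → (-2, 0) → (-1, 0))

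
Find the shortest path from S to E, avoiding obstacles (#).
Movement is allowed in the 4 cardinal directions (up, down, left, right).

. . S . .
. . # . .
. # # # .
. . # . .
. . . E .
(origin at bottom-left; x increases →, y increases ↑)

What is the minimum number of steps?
7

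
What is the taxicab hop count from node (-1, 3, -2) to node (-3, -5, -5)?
13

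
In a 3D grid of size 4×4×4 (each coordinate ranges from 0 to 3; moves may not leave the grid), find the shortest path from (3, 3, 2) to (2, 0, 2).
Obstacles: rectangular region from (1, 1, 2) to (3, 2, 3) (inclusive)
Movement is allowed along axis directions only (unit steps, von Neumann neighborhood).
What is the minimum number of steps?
6
(one shortest path: (3, 3, 2) → (2, 3, 2) → (2, 3, 1) → (2, 2, 1) → (2, 1, 1) → (2, 0, 1) → (2, 0, 2))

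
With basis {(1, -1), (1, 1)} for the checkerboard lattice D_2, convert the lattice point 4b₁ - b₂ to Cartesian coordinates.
(3, -5)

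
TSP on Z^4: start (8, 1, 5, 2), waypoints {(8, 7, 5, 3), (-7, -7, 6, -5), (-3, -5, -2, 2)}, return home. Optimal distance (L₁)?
90
(one optimal route: (8, 1, 5, 2) → (8, 7, 5, 3) → (-7, -7, 6, -5) → (-3, -5, -2, 2) → (8, 1, 5, 2))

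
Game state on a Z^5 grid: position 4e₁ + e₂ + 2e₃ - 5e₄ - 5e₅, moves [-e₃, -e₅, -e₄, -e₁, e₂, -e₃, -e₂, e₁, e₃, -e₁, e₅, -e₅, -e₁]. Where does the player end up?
(2, 1, 1, -6, -6)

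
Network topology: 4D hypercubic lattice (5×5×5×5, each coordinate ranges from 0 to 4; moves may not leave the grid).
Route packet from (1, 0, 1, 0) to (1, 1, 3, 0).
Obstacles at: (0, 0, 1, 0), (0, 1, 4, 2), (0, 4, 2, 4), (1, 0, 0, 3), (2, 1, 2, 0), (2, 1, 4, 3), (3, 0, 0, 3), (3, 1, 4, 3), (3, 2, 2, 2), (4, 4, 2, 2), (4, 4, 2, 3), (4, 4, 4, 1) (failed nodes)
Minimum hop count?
3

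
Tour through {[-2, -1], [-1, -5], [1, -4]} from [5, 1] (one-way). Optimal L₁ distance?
17
(one optimal route: (5, 1) → (-2, -1) → (-1, -5) → (1, -4))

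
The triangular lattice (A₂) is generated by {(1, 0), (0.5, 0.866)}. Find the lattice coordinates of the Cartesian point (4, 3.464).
2b₁ + 4b₂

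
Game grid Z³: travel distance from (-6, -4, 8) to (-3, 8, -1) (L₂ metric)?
15.2971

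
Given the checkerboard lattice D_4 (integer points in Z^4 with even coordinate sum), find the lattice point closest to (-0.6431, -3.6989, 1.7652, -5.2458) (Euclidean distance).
(-1, -4, 2, -5)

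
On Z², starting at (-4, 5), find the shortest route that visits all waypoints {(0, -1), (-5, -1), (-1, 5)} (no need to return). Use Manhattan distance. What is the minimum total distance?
15
(one optimal route: (-4, 5) → (-1, 5) → (0, -1) → (-5, -1))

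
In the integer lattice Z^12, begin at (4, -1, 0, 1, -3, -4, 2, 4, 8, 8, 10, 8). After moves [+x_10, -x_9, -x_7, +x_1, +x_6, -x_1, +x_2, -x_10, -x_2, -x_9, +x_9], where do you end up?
(4, -1, 0, 1, -3, -3, 1, 4, 7, 8, 10, 8)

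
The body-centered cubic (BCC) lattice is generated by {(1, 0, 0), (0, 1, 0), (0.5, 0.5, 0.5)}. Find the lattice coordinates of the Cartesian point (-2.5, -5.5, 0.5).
-3b₁ - 6b₂ + b₃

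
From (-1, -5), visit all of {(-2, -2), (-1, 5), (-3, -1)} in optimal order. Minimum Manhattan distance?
14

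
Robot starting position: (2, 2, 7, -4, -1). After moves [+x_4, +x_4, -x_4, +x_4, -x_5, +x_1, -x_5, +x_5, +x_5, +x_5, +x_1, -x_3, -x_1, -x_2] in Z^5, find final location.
(3, 1, 6, -2, 0)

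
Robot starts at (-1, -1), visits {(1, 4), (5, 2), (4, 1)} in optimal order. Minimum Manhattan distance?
15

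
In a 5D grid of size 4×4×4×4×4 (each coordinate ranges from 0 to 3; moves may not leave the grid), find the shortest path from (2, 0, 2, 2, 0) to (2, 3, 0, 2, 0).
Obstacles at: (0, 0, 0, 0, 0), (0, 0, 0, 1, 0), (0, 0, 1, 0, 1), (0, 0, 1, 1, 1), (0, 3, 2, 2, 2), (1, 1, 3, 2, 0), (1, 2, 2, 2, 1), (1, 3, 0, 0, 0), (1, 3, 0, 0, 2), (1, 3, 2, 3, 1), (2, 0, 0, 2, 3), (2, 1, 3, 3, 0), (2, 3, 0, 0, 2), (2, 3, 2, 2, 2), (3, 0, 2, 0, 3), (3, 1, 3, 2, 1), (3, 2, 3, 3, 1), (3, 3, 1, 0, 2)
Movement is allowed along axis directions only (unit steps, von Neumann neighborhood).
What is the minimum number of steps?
5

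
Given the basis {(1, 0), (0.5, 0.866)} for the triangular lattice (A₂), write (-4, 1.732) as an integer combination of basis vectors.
-5b₁ + 2b₂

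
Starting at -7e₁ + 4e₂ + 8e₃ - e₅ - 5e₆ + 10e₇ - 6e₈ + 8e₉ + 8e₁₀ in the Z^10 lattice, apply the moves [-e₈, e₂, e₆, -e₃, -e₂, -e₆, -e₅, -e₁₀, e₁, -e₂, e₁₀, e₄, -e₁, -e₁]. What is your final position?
(-8, 3, 7, 1, -2, -5, 10, -7, 8, 8)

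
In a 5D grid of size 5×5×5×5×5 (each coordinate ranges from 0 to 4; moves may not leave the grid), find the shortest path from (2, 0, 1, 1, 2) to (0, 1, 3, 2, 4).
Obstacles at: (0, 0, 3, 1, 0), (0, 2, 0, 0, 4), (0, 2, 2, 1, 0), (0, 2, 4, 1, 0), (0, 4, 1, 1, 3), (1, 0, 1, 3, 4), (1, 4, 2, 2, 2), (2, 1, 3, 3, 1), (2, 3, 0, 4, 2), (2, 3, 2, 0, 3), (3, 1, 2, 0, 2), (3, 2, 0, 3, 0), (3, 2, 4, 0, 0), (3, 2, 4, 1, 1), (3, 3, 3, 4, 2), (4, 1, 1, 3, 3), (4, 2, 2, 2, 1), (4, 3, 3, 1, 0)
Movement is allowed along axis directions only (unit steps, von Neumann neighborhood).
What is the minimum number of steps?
8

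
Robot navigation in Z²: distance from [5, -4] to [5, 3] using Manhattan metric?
7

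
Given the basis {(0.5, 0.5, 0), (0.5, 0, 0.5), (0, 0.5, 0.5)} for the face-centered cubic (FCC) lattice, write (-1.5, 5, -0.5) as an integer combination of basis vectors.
4b₁ - 7b₂ + 6b₃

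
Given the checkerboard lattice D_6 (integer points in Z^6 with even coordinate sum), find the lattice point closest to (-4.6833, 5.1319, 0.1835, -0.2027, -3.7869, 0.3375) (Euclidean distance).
(-5, 5, 0, 0, -4, 0)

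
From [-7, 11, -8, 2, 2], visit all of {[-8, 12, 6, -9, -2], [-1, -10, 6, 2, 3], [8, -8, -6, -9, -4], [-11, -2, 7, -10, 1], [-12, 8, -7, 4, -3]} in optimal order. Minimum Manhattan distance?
147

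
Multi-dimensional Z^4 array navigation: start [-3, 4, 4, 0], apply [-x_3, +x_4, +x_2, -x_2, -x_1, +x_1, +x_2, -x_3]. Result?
(-3, 5, 2, 1)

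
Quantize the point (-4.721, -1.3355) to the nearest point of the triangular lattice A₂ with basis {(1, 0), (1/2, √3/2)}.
(-5, -1.732)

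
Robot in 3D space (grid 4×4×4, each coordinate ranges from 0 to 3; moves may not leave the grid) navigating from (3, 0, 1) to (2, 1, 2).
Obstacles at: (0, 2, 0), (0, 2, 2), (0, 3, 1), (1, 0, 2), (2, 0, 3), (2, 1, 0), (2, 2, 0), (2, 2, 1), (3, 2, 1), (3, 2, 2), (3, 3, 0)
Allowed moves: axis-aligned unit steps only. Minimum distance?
3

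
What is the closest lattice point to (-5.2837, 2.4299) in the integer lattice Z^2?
(-5, 2)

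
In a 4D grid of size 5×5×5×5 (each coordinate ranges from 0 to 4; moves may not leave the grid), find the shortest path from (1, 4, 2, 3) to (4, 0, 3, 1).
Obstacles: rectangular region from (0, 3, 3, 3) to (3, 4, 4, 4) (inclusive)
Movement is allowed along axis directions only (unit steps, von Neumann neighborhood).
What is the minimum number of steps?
10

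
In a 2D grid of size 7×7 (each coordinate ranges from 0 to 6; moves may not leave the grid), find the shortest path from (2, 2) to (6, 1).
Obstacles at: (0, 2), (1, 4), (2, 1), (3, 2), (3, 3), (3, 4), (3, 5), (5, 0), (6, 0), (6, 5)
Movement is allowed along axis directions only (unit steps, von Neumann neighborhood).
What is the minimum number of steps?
9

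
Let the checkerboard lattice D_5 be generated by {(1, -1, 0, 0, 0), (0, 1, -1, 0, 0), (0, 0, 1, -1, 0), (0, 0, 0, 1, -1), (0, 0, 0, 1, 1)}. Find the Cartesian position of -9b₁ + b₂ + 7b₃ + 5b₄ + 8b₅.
(-9, 10, 6, 6, 3)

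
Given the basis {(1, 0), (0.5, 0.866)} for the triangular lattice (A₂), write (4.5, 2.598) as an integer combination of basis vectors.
3b₁ + 3b₂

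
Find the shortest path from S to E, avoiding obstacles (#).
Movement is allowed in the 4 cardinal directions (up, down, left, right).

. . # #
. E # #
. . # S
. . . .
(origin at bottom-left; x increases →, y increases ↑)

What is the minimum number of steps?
5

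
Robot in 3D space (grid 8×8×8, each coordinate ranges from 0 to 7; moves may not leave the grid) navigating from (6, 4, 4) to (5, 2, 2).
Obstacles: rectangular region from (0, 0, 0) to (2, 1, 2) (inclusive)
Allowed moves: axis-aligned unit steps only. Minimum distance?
5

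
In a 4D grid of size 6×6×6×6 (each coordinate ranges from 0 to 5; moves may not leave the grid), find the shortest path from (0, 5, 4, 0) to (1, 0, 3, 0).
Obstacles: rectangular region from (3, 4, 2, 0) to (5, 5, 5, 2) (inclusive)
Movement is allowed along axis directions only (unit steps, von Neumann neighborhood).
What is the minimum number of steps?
7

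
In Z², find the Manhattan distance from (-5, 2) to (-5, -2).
4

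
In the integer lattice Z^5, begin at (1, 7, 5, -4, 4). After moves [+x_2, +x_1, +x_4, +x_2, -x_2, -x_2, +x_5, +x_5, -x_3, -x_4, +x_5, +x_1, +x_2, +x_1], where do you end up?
(4, 8, 4, -4, 7)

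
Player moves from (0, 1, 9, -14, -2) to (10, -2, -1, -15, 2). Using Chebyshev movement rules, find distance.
10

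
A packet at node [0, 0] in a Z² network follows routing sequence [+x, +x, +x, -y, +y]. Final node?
(3, 0)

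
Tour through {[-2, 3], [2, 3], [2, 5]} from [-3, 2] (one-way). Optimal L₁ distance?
8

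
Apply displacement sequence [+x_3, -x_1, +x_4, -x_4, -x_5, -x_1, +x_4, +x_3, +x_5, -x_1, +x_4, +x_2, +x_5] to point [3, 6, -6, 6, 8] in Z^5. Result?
(0, 7, -4, 8, 9)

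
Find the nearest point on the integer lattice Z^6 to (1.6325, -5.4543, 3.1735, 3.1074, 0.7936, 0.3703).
(2, -5, 3, 3, 1, 0)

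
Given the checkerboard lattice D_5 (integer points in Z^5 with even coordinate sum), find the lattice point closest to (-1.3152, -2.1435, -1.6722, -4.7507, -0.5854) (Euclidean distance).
(-1, -2, -2, -5, 0)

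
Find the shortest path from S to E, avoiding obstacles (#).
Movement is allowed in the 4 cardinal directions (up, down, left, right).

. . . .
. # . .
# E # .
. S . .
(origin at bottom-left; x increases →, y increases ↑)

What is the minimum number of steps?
1
(one shortest path: (1, 0) → (1, 1))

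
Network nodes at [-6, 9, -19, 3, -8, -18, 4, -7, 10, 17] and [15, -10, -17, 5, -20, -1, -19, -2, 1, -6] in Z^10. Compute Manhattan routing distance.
133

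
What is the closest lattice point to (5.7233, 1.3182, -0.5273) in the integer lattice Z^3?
(6, 1, -1)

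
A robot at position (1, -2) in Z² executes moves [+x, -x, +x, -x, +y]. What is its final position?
(1, -1)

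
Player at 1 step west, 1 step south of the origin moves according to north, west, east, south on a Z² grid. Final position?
(-1, -1)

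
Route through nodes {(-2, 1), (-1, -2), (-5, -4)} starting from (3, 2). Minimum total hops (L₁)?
16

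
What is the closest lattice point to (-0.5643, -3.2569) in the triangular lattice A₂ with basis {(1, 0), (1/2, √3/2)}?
(-1, -3.464)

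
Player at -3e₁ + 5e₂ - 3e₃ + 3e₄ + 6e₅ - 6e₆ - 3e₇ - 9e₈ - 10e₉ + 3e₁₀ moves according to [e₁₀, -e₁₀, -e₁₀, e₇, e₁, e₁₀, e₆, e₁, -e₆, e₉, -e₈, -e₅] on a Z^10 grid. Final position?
(-1, 5, -3, 3, 5, -6, -2, -10, -9, 3)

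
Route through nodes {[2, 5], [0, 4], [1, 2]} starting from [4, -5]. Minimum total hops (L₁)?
16
(one optimal route: (4, -5) → (1, 2) → (0, 4) → (2, 5))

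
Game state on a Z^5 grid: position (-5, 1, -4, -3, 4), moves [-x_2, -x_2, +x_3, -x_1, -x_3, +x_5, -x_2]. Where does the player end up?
(-6, -2, -4, -3, 5)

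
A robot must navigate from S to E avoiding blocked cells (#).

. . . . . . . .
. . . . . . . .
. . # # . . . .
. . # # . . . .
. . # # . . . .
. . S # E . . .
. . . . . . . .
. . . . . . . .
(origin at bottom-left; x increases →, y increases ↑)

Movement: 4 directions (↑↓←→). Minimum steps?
4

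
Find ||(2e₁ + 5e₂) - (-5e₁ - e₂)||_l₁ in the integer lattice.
13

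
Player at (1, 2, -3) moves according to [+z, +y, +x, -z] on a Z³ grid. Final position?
(2, 3, -3)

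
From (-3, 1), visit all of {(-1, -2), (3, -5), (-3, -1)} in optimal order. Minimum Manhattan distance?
12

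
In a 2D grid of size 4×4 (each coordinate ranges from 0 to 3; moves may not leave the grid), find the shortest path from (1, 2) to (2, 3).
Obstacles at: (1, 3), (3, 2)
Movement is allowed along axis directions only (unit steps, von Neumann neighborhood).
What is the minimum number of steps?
2
(one shortest path: (1, 2) → (2, 2) → (2, 3))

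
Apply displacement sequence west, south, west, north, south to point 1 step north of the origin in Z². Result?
(-2, 0)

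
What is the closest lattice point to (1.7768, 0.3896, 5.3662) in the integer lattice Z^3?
(2, 0, 5)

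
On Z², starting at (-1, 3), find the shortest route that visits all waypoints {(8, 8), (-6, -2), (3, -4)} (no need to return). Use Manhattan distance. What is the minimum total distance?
38
(one optimal route: (-1, 3) → (-6, -2) → (3, -4) → (8, 8))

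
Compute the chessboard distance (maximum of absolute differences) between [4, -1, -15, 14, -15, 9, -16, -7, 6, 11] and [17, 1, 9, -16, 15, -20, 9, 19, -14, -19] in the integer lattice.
30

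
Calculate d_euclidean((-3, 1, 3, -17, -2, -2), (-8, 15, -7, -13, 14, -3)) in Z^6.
24.3721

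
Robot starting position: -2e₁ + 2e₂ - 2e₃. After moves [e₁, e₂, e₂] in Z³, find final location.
(-1, 4, -2)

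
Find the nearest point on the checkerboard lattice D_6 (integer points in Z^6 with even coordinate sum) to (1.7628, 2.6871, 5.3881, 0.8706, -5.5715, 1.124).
(2, 3, 5, 1, -6, 1)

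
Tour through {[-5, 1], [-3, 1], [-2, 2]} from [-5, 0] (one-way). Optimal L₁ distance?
5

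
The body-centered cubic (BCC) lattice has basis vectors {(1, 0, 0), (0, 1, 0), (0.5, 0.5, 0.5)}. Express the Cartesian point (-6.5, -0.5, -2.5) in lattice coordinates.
-4b₁ + 2b₂ - 5b₃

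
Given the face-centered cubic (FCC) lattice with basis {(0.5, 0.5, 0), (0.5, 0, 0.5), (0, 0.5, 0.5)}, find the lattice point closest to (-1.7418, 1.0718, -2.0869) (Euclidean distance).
(-2, 1, -2)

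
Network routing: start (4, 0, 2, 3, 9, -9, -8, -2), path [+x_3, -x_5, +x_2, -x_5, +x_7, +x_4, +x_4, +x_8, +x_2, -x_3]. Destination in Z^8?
(4, 2, 2, 5, 7, -9, -7, -1)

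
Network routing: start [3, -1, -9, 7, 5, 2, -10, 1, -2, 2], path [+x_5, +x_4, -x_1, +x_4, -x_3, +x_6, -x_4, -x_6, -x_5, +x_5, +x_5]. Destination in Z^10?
(2, -1, -10, 8, 7, 2, -10, 1, -2, 2)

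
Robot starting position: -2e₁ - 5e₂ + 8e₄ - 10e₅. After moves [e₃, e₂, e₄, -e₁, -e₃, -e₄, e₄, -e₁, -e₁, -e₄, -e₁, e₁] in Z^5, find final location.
(-5, -4, 0, 8, -10)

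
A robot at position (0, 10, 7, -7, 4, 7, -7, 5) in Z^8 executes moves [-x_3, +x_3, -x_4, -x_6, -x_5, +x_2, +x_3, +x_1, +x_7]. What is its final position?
(1, 11, 8, -8, 3, 6, -6, 5)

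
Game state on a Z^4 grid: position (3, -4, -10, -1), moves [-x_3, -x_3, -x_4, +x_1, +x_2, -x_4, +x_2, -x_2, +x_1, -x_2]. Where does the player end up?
(5, -4, -12, -3)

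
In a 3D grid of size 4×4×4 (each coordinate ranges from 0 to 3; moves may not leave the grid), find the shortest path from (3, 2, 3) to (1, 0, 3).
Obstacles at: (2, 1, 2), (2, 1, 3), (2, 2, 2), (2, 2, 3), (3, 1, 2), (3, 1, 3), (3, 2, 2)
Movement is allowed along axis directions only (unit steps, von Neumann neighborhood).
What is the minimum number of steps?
6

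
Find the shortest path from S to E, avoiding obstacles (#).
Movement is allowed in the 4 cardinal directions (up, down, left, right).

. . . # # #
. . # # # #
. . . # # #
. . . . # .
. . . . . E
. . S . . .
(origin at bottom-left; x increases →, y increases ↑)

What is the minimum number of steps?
4
(one shortest path: (2, 0) → (3, 0) → (4, 0) → (5, 0) → (5, 1))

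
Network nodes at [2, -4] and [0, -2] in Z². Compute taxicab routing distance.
4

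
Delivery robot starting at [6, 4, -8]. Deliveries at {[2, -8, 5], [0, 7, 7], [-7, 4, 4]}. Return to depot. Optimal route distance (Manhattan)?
86
(one optimal route: (6, 4, -8) → (2, -8, 5) → (0, 7, 7) → (-7, 4, 4) → (6, 4, -8))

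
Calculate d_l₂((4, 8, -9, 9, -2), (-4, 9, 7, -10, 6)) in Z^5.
27.313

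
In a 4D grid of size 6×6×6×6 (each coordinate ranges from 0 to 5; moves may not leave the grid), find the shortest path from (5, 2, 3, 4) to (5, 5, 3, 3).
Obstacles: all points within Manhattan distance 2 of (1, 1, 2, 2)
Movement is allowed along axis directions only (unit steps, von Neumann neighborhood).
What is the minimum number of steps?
4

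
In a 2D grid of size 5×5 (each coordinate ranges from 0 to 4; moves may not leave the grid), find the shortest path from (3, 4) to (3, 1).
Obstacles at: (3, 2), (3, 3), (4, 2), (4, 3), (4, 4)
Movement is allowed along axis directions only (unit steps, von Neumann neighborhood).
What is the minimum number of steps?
5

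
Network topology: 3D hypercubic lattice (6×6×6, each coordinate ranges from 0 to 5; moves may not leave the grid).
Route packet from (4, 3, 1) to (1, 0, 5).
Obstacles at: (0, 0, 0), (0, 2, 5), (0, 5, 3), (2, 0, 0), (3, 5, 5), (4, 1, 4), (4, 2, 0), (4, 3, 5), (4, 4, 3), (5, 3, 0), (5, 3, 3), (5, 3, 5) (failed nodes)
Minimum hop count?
10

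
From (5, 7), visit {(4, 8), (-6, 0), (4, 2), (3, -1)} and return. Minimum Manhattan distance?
40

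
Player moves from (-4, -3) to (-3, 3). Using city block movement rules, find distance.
7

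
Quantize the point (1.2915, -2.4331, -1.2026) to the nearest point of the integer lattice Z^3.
(1, -2, -1)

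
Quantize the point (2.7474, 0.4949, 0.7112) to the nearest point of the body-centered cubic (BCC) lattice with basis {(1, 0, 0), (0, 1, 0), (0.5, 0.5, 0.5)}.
(2.5, 0.5, 0.5)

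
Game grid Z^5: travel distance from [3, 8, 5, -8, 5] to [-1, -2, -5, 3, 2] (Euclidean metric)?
18.6011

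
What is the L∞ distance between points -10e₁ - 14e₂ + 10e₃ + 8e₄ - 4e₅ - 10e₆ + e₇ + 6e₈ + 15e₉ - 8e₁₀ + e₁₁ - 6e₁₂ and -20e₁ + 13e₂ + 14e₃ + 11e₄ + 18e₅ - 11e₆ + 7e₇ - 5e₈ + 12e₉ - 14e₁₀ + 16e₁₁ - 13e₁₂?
27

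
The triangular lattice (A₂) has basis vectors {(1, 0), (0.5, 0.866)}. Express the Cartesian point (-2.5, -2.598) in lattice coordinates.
-b₁ - 3b₂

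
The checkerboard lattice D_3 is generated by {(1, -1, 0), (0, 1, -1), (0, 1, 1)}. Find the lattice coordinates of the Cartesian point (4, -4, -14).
4b₁ + 7b₂ - 7b₃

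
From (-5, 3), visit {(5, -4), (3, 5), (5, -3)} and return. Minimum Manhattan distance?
38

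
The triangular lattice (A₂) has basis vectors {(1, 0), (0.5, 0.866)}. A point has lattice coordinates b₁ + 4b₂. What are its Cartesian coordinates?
(3, 3.464)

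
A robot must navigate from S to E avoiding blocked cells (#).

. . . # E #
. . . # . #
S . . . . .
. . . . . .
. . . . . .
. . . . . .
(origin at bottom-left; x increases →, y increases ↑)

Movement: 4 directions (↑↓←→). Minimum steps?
6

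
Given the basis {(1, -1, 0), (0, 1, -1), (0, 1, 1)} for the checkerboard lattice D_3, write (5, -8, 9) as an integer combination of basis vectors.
5b₁ - 6b₂ + 3b₃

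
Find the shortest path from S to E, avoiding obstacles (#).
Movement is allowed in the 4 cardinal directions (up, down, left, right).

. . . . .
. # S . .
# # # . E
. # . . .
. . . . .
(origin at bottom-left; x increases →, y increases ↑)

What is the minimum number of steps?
3
(one shortest path: (2, 3) → (3, 3) → (4, 3) → (4, 2))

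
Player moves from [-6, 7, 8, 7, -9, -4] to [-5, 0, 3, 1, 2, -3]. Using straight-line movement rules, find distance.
15.2643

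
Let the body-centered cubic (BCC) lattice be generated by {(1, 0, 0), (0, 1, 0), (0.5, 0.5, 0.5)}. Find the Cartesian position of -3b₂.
(0, -3, 0)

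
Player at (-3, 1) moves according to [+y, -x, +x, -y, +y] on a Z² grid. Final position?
(-3, 2)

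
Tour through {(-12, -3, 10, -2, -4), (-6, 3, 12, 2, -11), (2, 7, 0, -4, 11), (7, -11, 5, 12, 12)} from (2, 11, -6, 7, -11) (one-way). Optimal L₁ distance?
160
(one optimal route: (2, 11, -6, 7, -11) → (-6, 3, 12, 2, -11) → (-12, -3, 10, -2, -4) → (2, 7, 0, -4, 11) → (7, -11, 5, 12, 12))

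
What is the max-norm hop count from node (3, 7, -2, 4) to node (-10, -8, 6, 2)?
15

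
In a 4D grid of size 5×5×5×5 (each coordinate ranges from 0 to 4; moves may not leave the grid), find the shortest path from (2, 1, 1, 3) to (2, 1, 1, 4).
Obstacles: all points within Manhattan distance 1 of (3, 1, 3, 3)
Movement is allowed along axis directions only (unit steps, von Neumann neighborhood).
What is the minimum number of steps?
1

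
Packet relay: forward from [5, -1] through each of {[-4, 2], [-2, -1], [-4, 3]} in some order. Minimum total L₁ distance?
13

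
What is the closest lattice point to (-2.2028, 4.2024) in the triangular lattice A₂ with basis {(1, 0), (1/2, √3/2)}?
(-2.5, 4.33)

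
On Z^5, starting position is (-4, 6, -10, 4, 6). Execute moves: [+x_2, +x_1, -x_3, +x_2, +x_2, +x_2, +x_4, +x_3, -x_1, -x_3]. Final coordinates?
(-4, 10, -11, 5, 6)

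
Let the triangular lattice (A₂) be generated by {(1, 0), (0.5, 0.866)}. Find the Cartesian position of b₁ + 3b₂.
(2.5, 2.598)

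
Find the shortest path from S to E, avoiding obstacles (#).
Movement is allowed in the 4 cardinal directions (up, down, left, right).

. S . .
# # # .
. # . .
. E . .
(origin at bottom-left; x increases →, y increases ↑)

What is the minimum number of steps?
7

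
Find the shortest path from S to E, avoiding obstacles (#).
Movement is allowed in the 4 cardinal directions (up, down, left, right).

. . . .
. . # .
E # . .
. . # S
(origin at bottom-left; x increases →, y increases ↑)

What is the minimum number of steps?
8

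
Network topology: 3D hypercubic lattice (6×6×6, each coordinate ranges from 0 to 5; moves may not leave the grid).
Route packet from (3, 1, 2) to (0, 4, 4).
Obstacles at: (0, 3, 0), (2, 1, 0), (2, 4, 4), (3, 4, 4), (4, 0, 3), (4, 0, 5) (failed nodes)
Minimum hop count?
8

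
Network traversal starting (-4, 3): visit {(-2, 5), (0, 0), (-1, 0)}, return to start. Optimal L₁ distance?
18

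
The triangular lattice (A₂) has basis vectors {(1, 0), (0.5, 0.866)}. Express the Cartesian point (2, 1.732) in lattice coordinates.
b₁ + 2b₂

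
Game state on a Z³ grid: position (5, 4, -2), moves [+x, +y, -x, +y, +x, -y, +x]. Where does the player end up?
(7, 5, -2)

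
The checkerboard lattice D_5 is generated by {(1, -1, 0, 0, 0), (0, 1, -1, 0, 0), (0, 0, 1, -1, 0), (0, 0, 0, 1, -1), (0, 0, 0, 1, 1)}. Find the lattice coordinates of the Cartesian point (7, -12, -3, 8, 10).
7b₁ - 5b₂ - 8b₃ - 5b₄ + 5b₅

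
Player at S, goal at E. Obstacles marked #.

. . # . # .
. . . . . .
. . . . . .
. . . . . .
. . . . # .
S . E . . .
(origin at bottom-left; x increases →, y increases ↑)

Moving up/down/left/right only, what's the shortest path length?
2
(one shortest path: (0, 0) → (1, 0) → (2, 0))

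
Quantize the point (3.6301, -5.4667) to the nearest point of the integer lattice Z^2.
(4, -5)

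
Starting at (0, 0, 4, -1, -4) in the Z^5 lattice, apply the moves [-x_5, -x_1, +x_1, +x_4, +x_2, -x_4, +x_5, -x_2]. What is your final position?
(0, 0, 4, -1, -4)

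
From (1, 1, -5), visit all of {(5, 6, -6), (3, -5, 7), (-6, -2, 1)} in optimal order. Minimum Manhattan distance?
54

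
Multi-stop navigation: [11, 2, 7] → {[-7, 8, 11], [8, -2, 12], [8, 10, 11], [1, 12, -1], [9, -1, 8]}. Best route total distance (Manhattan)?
66
(one optimal route: (11, 2, 7) → (9, -1, 8) → (8, -2, 12) → (8, 10, 11) → (-7, 8, 11) → (1, 12, -1))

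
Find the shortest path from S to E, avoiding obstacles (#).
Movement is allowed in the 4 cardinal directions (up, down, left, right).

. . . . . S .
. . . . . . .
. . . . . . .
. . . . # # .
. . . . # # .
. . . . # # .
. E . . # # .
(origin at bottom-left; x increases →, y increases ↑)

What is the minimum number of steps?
10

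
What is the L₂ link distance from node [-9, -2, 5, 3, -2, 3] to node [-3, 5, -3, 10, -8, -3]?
16.4317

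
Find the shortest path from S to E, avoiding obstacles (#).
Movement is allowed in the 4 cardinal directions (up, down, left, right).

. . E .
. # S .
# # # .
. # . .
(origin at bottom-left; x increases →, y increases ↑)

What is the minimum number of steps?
1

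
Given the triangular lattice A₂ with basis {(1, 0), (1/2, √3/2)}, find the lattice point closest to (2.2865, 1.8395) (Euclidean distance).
(2, 1.732)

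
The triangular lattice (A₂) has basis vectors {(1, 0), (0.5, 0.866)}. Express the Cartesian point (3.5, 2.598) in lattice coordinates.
2b₁ + 3b₂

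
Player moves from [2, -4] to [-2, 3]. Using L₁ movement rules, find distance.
11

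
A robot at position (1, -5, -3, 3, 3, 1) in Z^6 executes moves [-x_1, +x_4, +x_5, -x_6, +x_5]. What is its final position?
(0, -5, -3, 4, 5, 0)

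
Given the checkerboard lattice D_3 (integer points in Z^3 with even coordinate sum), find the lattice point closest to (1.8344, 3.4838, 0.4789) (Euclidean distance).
(2, 4, 0)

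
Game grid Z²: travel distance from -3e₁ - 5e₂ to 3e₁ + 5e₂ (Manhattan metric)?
16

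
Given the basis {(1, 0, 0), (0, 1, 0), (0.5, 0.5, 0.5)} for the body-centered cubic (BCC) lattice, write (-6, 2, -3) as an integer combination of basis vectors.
-3b₁ + 5b₂ - 6b₃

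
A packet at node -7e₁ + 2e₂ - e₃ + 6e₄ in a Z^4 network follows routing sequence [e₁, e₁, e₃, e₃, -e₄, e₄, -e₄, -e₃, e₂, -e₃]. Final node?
(-5, 3, -1, 5)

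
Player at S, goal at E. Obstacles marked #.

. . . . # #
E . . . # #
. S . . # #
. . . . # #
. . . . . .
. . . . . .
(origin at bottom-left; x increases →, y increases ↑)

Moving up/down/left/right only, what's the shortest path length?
2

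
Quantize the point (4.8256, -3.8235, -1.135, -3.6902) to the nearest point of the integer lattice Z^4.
(5, -4, -1, -4)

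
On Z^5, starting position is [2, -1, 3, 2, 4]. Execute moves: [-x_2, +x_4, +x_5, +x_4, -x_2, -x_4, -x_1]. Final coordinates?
(1, -3, 3, 3, 5)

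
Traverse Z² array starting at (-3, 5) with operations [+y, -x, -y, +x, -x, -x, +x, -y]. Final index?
(-4, 4)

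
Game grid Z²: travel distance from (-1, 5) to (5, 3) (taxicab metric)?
8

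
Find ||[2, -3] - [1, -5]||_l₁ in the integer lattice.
3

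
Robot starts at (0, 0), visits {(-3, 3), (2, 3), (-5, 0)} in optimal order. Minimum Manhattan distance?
15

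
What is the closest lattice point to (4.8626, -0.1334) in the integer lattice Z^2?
(5, 0)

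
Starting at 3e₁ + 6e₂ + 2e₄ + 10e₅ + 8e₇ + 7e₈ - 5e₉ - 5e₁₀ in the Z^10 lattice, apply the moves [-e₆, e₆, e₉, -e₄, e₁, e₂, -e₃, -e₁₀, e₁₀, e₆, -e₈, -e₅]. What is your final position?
(4, 7, -1, 1, 9, 1, 8, 6, -4, -5)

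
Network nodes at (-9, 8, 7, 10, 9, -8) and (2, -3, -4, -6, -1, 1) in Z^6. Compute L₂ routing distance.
28.2843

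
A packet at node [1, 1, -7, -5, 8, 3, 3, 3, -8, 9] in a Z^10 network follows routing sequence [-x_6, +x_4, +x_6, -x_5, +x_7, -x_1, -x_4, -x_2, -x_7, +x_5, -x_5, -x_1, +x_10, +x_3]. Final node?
(-1, 0, -6, -5, 7, 3, 3, 3, -8, 10)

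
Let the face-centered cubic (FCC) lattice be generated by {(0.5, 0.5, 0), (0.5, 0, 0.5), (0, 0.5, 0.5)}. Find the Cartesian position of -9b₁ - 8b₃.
(-4.5, -8.5, -4)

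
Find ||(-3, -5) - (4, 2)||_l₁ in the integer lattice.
14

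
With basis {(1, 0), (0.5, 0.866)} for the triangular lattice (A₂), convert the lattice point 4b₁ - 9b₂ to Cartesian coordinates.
(-0.5, -7.794)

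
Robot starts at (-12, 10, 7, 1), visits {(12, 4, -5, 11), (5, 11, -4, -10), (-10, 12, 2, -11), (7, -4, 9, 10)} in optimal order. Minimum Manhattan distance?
108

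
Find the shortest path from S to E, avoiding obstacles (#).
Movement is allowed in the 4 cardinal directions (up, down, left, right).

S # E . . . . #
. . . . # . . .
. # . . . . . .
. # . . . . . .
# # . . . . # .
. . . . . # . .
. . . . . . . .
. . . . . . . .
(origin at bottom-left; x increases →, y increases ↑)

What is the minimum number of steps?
4
(one shortest path: (0, 7) → (0, 6) → (1, 6) → (2, 6) → (2, 7))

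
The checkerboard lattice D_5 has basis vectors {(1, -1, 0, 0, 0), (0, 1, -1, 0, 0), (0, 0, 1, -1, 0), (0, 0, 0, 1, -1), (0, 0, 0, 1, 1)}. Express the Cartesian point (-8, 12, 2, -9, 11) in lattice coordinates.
-8b₁ + 4b₂ + 6b₃ - 7b₄ + 4b₅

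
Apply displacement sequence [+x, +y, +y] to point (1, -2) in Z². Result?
(2, 0)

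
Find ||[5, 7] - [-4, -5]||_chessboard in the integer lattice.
12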